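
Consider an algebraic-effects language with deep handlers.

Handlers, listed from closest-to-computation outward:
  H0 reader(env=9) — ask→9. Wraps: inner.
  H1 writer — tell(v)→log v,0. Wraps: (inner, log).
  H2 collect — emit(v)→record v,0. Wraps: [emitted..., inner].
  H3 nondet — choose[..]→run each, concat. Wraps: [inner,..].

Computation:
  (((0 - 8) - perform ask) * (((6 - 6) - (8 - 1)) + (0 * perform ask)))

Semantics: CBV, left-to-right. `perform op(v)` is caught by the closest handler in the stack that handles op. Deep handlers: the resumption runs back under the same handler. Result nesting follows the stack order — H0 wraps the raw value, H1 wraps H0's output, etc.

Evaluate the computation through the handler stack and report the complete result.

Evaluation trace:
ask @ H0 ⇒ 9
ask @ H0 ⇒ 9
H0 returns 119
H1 returns (119, ())
H2 returns [(119, ())]
H3 returns [[(119, ())]]
= [[(119, ())]]

Answer: [[(119, ())]]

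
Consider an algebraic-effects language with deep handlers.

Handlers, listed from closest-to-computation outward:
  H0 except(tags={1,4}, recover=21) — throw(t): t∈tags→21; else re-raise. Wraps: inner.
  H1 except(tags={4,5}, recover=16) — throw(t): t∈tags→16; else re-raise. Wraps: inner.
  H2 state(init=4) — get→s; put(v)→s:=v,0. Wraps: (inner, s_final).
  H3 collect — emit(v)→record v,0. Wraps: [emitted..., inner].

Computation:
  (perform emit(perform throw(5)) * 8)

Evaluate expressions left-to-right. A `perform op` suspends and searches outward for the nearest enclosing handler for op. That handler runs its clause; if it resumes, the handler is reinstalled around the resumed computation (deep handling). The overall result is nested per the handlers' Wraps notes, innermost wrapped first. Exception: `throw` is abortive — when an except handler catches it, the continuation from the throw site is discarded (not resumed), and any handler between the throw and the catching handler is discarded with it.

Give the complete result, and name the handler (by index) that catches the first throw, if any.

Working:
throw(5) @ H0 re-raised
throw(5) @ H1 caught ⇒ 16
H2 returns (16, 4)
H3 returns [(16, 4)]
= [(16, 4)]

Answer: [(16, 4)] ; first throw caught by: H1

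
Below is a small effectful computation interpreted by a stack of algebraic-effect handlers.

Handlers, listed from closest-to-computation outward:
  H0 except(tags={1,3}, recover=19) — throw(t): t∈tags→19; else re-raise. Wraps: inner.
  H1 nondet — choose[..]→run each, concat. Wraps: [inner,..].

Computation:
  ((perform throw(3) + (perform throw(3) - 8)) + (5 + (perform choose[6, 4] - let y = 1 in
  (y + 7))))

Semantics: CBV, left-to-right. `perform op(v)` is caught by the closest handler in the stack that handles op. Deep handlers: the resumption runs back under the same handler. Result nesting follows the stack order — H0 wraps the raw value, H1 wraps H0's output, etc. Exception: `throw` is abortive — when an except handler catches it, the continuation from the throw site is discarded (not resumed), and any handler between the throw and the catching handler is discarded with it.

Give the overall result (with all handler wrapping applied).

Working:
throw(3) @ H0 caught ⇒ 19
H1 returns [19]
= [19]

Answer: [19]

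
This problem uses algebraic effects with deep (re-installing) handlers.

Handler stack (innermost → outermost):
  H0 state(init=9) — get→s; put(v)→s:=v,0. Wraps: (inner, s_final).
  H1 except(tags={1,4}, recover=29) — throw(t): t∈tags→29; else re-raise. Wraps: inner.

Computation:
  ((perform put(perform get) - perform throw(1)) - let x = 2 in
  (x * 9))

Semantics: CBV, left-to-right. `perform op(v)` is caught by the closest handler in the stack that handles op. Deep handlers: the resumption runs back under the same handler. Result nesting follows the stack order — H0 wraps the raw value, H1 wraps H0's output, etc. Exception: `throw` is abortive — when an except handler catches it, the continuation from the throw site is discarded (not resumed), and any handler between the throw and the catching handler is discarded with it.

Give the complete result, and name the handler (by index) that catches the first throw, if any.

Evaluation trace:
get @ H0 ⇒ 9
put(9) @ H0 ⇒ s:=9
throw(1) @ H1 caught ⇒ 29
= 29

Answer: 29 ; first throw caught by: H1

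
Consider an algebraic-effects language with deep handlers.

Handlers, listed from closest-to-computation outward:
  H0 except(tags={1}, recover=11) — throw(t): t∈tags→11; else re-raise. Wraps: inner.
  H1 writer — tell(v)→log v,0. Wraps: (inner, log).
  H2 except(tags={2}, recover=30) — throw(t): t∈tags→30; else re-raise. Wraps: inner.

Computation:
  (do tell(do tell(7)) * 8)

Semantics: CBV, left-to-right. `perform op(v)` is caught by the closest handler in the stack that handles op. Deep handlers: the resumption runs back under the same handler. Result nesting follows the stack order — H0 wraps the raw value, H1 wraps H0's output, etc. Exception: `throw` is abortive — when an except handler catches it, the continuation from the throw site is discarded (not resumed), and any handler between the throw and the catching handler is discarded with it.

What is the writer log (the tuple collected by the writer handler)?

Answer: (7, 0)

Working:
tell(7) @ H1 ⇒ log+=7
tell(0) @ H1 ⇒ log+=0
H0 returns 0
H1 returns (0, (7, 0))
H2 returns (0, (7, 0))
= (0, (7, 0))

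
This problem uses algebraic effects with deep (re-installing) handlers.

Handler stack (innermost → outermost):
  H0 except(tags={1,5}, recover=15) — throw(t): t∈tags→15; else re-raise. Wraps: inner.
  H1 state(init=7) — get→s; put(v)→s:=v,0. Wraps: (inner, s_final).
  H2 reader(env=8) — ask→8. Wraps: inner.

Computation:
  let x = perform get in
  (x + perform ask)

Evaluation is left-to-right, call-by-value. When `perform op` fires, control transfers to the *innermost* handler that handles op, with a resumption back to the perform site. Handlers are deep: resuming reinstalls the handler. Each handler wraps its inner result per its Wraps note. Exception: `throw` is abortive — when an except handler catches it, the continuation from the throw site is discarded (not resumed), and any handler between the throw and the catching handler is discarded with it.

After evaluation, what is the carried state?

Answer: 7

Working:
get @ H1 ⇒ 7
ask @ H2 ⇒ 8
H0 returns 15
H1 returns (15, 7)
H2 returns (15, 7)
= (15, 7)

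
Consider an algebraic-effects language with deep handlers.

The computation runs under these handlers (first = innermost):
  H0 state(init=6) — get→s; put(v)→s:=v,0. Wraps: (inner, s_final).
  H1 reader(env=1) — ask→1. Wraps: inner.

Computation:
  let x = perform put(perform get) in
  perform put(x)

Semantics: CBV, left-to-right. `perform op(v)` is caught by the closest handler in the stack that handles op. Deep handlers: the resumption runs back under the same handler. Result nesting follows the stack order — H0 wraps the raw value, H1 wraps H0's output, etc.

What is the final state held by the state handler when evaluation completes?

Answer: 0

Working:
get @ H0 ⇒ 6
put(6) @ H0 ⇒ s:=6
put(0) @ H0 ⇒ s:=0
H0 returns (0, 0)
H1 returns (0, 0)
= (0, 0)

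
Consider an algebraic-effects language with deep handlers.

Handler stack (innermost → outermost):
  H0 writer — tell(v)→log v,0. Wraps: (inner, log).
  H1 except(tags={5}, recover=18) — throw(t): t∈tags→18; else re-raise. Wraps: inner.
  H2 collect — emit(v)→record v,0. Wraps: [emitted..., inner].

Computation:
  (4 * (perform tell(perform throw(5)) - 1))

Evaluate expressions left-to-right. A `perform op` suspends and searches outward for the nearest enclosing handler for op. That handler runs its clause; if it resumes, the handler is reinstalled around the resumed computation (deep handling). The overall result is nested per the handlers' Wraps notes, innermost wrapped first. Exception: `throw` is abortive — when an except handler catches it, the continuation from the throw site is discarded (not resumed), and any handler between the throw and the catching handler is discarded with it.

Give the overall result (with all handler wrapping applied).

Answer: [18]

Working:
throw(5) @ H1 caught ⇒ 18
H2 returns [18]
= [18]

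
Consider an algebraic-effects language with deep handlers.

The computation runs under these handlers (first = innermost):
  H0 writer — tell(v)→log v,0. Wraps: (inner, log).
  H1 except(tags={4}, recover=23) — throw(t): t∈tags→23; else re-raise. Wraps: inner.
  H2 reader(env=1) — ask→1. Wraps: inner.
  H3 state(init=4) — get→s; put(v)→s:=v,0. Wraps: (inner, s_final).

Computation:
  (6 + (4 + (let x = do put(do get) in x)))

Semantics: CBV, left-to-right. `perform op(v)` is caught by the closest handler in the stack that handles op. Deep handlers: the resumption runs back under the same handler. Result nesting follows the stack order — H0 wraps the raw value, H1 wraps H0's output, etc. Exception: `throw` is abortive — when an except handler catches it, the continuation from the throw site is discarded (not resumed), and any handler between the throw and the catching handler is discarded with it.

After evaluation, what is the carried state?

Working:
get @ H3 ⇒ 4
put(4) @ H3 ⇒ s:=4
H0 returns (10, ())
H1 returns (10, ())
H2 returns (10, ())
H3 returns ((10, ()), 4)
= ((10, ()), 4)

Answer: 4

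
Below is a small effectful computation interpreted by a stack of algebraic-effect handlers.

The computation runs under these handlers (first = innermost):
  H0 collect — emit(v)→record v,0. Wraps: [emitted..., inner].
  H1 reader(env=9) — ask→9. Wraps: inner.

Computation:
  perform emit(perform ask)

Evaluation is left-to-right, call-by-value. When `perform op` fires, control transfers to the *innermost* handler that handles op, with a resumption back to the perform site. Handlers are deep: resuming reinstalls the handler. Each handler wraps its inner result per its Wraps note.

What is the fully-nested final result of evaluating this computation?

Working:
ask @ H1 ⇒ 9
emit(9) @ H0 ⇒ out+=9
H0 returns [9, 0]
H1 returns [9, 0]
= [9, 0]

Answer: [9, 0]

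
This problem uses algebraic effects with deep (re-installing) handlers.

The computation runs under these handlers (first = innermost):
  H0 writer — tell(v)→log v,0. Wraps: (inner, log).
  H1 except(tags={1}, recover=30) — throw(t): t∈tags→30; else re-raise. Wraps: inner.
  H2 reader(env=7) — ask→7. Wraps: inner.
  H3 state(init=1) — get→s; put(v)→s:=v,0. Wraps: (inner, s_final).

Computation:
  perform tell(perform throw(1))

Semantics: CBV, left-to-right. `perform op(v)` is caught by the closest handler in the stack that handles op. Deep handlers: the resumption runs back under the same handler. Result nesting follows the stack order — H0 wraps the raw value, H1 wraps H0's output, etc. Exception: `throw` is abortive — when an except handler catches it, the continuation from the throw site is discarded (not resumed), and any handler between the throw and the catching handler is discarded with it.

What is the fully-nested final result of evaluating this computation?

Answer: (30, 1)

Step-by-step:
throw(1) @ H1 caught ⇒ 30
H2 returns 30
H3 returns (30, 1)
= (30, 1)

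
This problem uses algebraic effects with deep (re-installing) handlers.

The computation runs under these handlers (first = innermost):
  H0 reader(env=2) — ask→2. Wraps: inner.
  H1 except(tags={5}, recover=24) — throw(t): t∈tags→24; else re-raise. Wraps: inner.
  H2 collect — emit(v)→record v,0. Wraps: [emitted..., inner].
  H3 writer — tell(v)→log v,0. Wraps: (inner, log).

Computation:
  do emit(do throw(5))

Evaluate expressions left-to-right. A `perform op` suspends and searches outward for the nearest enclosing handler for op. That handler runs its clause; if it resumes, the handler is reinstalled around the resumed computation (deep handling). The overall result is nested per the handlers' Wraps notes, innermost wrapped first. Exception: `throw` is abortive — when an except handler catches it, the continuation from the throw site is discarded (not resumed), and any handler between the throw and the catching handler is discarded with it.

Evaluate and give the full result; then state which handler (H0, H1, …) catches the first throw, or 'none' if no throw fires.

Step-by-step:
throw(5) @ H1 caught ⇒ 24
H2 returns [24]
H3 returns ([24], ())
= ([24], ())

Answer: ([24], ()) ; first throw caught by: H1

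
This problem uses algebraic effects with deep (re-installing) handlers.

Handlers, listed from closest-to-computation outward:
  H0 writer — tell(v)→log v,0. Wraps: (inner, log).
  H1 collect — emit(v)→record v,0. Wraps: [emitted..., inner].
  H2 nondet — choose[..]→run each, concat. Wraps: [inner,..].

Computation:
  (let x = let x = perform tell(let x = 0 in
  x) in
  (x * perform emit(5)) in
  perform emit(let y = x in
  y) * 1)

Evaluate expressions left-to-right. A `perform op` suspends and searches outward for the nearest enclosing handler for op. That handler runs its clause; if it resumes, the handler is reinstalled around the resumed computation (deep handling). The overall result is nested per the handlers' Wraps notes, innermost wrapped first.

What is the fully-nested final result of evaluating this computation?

Working:
tell(0) @ H0 ⇒ log+=0
emit(5) @ H1 ⇒ out+=5
emit(0) @ H1 ⇒ out+=0
H0 returns (0, (0))
H1 returns [5, 0, (0, (0))]
H2 returns [[5, 0, (0, (0))]]
= [[5, 0, (0, (0))]]

Answer: [[5, 0, (0, (0))]]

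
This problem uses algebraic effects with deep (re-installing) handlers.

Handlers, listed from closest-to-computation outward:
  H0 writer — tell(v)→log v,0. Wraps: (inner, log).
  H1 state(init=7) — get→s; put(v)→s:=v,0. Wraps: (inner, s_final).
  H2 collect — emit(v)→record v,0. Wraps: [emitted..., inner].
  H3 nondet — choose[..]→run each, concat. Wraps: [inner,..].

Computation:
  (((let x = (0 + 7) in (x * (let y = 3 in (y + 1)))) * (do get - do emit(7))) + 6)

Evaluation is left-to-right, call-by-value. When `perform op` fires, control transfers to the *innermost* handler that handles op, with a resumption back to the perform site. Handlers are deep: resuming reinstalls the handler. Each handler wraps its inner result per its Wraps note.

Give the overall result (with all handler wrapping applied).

Evaluation trace:
get @ H1 ⇒ 7
emit(7) @ H2 ⇒ out+=7
H0 returns (202, ())
H1 returns ((202, ()), 7)
H2 returns [7, ((202, ()), 7)]
H3 returns [[7, ((202, ()), 7)]]
= [[7, ((202, ()), 7)]]

Answer: [[7, ((202, ()), 7)]]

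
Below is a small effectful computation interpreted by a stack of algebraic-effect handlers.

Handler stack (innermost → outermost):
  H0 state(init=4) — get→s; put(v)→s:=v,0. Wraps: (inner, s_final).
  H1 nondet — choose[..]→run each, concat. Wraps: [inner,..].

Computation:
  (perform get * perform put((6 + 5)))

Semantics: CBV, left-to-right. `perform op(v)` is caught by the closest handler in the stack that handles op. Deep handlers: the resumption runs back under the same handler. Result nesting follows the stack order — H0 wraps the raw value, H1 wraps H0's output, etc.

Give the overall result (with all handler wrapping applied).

Working:
get @ H0 ⇒ 4
put(11) @ H0 ⇒ s:=11
H0 returns (0, 11)
H1 returns [(0, 11)]
= [(0, 11)]

Answer: [(0, 11)]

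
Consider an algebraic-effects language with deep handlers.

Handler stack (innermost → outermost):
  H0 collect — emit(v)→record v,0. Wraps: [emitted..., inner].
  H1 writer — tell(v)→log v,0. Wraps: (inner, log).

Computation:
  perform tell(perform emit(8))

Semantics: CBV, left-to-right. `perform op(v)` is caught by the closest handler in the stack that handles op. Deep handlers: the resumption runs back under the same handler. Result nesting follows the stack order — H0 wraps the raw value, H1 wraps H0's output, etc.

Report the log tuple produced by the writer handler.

Working:
emit(8) @ H0 ⇒ out+=8
tell(0) @ H1 ⇒ log+=0
H0 returns [8, 0]
H1 returns ([8, 0], (0))
= ([8, 0], (0))

Answer: (0)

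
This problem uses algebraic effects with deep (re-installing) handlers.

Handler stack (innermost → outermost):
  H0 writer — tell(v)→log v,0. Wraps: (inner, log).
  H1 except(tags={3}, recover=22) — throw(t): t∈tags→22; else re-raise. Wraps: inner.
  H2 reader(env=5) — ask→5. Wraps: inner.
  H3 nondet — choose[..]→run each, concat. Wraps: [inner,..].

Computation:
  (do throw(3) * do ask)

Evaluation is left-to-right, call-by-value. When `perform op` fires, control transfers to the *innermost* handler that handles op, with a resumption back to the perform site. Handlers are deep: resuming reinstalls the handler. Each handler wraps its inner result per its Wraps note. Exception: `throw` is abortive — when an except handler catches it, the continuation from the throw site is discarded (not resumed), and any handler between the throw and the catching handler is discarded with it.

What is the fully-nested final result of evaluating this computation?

Step-by-step:
throw(3) @ H1 caught ⇒ 22
H2 returns 22
H3 returns [22]
= [22]

Answer: [22]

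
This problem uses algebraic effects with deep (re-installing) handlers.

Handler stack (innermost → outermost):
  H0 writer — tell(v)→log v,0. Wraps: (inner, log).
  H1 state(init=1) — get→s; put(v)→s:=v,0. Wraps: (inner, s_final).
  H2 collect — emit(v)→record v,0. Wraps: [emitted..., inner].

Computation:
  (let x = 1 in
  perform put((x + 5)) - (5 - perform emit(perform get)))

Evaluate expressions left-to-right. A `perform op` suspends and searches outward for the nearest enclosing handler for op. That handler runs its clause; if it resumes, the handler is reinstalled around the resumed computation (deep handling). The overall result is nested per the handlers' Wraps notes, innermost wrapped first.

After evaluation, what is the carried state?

Answer: 6

Evaluation trace:
put(6) @ H1 ⇒ s:=6
get @ H1 ⇒ 6
emit(6) @ H2 ⇒ out+=6
H0 returns (-5, ())
H1 returns ((-5, ()), 6)
H2 returns [6, ((-5, ()), 6)]
= [6, ((-5, ()), 6)]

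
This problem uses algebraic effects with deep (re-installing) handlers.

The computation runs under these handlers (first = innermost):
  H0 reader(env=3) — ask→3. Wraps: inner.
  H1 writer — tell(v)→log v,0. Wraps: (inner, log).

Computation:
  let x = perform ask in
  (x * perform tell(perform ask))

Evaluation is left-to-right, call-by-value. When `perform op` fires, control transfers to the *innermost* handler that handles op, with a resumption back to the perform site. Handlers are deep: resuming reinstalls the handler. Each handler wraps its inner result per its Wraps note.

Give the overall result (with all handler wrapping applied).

Working:
ask @ H0 ⇒ 3
ask @ H0 ⇒ 3
tell(3) @ H1 ⇒ log+=3
H0 returns 0
H1 returns (0, (3))
= (0, (3))

Answer: (0, (3))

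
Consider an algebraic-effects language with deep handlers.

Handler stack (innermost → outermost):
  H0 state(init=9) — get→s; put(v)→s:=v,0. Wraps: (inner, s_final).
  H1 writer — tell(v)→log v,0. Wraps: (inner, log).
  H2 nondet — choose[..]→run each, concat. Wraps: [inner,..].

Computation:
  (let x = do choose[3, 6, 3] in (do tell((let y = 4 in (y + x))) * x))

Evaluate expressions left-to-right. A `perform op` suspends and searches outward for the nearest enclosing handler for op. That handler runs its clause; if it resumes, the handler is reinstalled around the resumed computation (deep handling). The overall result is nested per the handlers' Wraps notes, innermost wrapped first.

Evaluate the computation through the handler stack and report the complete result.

Answer: [((0, 9), (7)), ((0, 9), (10)), ((0, 9), (7))]

Step-by-step:
choose[3, 6, 3] @ H2
  branch[0] choose=3:
    tell(7) @ H1 ⇒ log+=7
    H0 returns (0, 9)
    H1 returns ((0, 9), (7))
    H2 returns [((0, 9), (7))]
  branch[1] choose=6:
    tell(10) @ H1 ⇒ log+=10
    H0 returns (0, 9)
    H1 returns ((0, 9), (10))
    H2 returns [((0, 9), (10))]
  branch[2] choose=3:
    tell(7) @ H1 ⇒ log+=7
    H0 returns (0, 9)
    H1 returns ((0, 9), (7))
    H2 returns [((0, 9), (7))]
= [((0, 9), (7)), ((0, 9), (10)), ((0, 9), (7))]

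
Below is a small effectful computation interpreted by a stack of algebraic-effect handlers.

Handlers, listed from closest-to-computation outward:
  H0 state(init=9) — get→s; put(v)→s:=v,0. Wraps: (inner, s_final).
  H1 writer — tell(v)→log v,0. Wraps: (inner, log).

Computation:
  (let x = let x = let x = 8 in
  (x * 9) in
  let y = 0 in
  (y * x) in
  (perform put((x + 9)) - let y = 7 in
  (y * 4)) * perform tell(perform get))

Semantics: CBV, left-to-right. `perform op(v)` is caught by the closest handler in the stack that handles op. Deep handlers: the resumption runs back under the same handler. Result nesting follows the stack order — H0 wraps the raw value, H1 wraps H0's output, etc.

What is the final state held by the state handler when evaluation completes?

Answer: 9

Evaluation trace:
put(9) @ H0 ⇒ s:=9
get @ H0 ⇒ 9
tell(9) @ H1 ⇒ log+=9
H0 returns (0, 9)
H1 returns ((0, 9), (9))
= ((0, 9), (9))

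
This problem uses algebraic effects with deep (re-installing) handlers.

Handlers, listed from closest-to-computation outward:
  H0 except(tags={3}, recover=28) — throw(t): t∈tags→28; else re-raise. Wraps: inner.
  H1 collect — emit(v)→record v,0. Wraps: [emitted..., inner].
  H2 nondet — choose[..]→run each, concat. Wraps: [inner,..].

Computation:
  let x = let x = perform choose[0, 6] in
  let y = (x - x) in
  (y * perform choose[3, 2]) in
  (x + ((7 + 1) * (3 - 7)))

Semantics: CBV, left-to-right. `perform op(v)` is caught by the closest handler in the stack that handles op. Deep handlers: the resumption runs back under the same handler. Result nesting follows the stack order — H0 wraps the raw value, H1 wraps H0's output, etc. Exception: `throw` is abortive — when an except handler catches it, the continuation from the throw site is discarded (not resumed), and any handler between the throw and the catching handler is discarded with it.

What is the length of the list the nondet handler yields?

Step-by-step:
choose[0, 6] @ H2
  branch[0] choose=0:
    choose[3, 2] @ H2
      branch[0] choose=3:
        H0 returns -32
        H1 returns [-32]
        H2 returns [[-32]]
      branch[1] choose=2:
        H0 returns -32
        H1 returns [-32]
        H2 returns [[-32]]
  branch[1] choose=6:
    choose[3, 2] @ H2
      branch[0] choose=3:
        H0 returns -32
        H1 returns [-32]
        H2 returns [[-32]]
      branch[1] choose=2:
        H0 returns -32
        H1 returns [-32]
        H2 returns [[-32]]
= [[-32], [-32], [-32], [-32]]

Answer: 4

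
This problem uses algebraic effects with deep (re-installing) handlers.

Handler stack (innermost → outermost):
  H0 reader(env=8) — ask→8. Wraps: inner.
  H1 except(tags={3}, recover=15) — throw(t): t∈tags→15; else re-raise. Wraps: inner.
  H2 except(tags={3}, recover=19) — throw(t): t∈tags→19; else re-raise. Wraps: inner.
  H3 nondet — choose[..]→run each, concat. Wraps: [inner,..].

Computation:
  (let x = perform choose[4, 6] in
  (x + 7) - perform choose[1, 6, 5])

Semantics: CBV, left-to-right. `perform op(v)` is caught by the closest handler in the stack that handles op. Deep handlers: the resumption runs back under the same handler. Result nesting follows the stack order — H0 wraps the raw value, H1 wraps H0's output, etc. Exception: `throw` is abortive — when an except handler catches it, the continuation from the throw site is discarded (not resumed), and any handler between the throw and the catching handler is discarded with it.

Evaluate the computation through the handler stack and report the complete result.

Step-by-step:
choose[4, 6] @ H3
  branch[0] choose=4:
    choose[1, 6, 5] @ H3
      branch[0] choose=1:
        H0 returns 10
        H1 returns 10
        H2 returns 10
        H3 returns [10]
      branch[1] choose=6:
        H0 returns 5
        H1 returns 5
        H2 returns 5
        H3 returns [5]
      branch[2] choose=5:
        H0 returns 6
        H1 returns 6
        H2 returns 6
        H3 returns [6]
  branch[1] choose=6:
    choose[1, 6, 5] @ H3
      branch[0] choose=1:
        H0 returns 12
        H1 returns 12
        H2 returns 12
        H3 returns [12]
      branch[1] choose=6:
        H0 returns 7
        H1 returns 7
        H2 returns 7
        H3 returns [7]
      branch[2] choose=5:
        H0 returns 8
        H1 returns 8
        H2 returns 8
        H3 returns [8]
= [10, 5, 6, 12, 7, 8]

Answer: [10, 5, 6, 12, 7, 8]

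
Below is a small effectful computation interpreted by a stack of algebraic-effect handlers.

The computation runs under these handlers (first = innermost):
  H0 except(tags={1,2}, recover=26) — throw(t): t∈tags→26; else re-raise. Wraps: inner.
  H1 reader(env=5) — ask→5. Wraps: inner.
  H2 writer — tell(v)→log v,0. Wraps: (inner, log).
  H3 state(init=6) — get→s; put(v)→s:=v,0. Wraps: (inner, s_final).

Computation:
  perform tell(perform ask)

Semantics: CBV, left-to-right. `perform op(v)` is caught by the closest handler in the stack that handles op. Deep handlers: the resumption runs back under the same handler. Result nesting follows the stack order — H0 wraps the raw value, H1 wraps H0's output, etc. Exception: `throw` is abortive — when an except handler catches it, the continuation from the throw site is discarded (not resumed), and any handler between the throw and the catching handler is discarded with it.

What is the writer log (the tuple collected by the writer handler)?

Answer: (5)

Evaluation trace:
ask @ H1 ⇒ 5
tell(5) @ H2 ⇒ log+=5
H0 returns 0
H1 returns 0
H2 returns (0, (5))
H3 returns ((0, (5)), 6)
= ((0, (5)), 6)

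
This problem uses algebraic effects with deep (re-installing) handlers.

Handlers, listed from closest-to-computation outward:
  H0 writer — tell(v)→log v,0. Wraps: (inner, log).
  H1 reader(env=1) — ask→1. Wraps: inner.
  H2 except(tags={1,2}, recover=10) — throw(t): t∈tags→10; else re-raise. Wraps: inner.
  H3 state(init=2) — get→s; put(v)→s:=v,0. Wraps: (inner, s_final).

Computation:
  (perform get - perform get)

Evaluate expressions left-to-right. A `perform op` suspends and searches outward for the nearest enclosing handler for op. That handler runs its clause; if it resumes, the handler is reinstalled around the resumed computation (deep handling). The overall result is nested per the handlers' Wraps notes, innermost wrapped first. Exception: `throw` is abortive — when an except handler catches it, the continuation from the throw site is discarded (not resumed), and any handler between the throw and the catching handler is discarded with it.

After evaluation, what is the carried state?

Answer: 2

Evaluation trace:
get @ H3 ⇒ 2
get @ H3 ⇒ 2
H0 returns (0, ())
H1 returns (0, ())
H2 returns (0, ())
H3 returns ((0, ()), 2)
= ((0, ()), 2)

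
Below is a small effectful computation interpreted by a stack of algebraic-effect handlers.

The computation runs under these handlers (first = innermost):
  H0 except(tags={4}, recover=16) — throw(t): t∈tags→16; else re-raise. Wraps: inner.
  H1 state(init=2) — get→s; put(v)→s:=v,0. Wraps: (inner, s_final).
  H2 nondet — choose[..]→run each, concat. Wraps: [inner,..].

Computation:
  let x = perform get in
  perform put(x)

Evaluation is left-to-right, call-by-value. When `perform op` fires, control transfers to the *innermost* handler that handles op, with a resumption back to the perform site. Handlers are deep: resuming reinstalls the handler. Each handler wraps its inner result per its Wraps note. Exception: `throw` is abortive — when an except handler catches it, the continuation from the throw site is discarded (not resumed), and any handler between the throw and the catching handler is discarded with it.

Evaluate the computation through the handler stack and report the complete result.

Answer: [(0, 2)]

Step-by-step:
get @ H1 ⇒ 2
put(2) @ H1 ⇒ s:=2
H0 returns 0
H1 returns (0, 2)
H2 returns [(0, 2)]
= [(0, 2)]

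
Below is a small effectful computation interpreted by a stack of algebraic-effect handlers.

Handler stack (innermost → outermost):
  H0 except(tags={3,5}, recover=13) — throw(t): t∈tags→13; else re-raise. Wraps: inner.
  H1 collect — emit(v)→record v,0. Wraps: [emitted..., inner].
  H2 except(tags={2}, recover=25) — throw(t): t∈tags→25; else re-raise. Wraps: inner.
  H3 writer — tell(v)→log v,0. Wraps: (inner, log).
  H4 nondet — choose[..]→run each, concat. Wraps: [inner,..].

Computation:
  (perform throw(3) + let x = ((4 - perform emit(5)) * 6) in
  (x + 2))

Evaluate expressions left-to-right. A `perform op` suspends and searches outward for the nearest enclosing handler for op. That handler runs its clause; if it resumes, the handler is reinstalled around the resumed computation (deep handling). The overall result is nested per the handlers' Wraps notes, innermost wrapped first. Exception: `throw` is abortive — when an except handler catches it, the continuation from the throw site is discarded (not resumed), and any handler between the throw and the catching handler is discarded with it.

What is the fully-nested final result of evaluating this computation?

Answer: [([13], ())]

Working:
throw(3) @ H0 caught ⇒ 13
H1 returns [13]
H2 returns [13]
H3 returns ([13], ())
H4 returns [([13], ())]
= [([13], ())]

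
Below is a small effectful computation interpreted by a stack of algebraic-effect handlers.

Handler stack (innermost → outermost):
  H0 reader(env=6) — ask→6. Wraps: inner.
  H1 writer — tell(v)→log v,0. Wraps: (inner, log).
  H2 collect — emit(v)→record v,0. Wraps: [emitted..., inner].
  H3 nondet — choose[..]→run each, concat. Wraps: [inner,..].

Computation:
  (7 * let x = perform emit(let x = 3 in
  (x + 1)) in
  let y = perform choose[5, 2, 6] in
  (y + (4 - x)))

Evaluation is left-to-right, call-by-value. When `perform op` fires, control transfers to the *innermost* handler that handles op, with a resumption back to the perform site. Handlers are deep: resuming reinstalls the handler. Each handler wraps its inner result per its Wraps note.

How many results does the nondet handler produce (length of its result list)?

Working:
emit(4) @ H2 ⇒ out+=4
choose[5, 2, 6] @ H3
  branch[0] choose=5:
    H0 returns 63
    H1 returns (63, ())
    H2 returns [4, (63, ())]
    H3 returns [[4, (63, ())]]
  branch[1] choose=2:
    H0 returns 42
    H1 returns (42, ())
    H2 returns [4, (42, ())]
    H3 returns [[4, (42, ())]]
  branch[2] choose=6:
    H0 returns 70
    H1 returns (70, ())
    H2 returns [4, (70, ())]
    H3 returns [[4, (70, ())]]
= [[4, (63, ())], [4, (42, ())], [4, (70, ())]]

Answer: 3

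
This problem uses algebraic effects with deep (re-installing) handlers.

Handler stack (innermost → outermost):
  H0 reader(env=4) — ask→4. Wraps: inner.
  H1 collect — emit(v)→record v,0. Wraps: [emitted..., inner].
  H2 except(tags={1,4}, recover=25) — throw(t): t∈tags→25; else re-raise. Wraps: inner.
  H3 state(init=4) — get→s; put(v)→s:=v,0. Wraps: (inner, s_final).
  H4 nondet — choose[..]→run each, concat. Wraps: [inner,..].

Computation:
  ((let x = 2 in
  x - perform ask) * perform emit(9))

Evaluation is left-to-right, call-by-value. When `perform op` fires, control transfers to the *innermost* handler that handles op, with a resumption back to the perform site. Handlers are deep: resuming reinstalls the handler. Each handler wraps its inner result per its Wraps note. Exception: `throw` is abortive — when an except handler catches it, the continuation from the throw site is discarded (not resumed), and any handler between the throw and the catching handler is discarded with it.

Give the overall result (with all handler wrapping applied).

Working:
ask @ H0 ⇒ 4
emit(9) @ H1 ⇒ out+=9
H0 returns 0
H1 returns [9, 0]
H2 returns [9, 0]
H3 returns ([9, 0], 4)
H4 returns [([9, 0], 4)]
= [([9, 0], 4)]

Answer: [([9, 0], 4)]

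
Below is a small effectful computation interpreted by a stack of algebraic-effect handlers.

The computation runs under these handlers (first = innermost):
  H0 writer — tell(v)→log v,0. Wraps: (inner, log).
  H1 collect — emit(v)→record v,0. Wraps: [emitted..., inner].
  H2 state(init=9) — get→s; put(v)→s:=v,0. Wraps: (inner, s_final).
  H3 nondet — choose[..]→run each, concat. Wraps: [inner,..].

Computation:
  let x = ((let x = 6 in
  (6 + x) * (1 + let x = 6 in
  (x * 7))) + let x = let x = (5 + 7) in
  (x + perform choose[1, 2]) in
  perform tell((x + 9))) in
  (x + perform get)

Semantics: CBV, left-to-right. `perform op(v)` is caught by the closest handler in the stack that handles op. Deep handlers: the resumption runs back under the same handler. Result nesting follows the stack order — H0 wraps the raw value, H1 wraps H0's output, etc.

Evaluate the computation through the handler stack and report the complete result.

Answer: [([(525, (22))], 9), ([(525, (23))], 9)]

Step-by-step:
choose[1, 2] @ H3
  branch[0] choose=1:
    tell(22) @ H0 ⇒ log+=22
    get @ H2 ⇒ 9
    H0 returns (525, (22))
    H1 returns [(525, (22))]
    H2 returns ([(525, (22))], 9)
    H3 returns [([(525, (22))], 9)]
  branch[1] choose=2:
    tell(23) @ H0 ⇒ log+=23
    get @ H2 ⇒ 9
    H0 returns (525, (23))
    H1 returns [(525, (23))]
    H2 returns ([(525, (23))], 9)
    H3 returns [([(525, (23))], 9)]
= [([(525, (22))], 9), ([(525, (23))], 9)]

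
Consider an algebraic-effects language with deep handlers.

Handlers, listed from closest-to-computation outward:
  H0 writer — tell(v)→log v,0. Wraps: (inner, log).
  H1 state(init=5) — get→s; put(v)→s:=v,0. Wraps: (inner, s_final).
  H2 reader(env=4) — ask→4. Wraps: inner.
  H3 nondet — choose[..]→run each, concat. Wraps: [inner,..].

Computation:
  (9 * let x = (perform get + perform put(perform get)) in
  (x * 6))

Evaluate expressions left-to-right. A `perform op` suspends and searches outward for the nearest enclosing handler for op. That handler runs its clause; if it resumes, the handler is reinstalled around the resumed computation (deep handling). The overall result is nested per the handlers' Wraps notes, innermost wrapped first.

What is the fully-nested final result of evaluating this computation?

Step-by-step:
get @ H1 ⇒ 5
get @ H1 ⇒ 5
put(5) @ H1 ⇒ s:=5
H0 returns (270, ())
H1 returns ((270, ()), 5)
H2 returns ((270, ()), 5)
H3 returns [((270, ()), 5)]
= [((270, ()), 5)]

Answer: [((270, ()), 5)]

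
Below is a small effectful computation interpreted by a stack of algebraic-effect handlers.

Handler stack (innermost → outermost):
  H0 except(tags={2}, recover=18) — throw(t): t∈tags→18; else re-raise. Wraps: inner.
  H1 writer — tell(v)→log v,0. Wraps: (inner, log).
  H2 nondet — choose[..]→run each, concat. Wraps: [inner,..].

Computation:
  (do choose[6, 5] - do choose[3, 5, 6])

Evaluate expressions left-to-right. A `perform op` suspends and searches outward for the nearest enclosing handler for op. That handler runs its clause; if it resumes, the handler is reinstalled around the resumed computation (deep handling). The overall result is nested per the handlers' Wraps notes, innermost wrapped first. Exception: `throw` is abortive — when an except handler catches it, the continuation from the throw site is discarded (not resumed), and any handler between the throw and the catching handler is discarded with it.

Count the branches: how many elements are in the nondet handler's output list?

Step-by-step:
choose[6, 5] @ H2
  branch[0] choose=6:
    choose[3, 5, 6] @ H2
      branch[0] choose=3:
        H0 returns 3
        H1 returns (3, ())
        H2 returns [(3, ())]
      branch[1] choose=5:
        H0 returns 1
        H1 returns (1, ())
        H2 returns [(1, ())]
      branch[2] choose=6:
        H0 returns 0
        H1 returns (0, ())
        H2 returns [(0, ())]
  branch[1] choose=5:
    choose[3, 5, 6] @ H2
      branch[0] choose=3:
        H0 returns 2
        H1 returns (2, ())
        H2 returns [(2, ())]
      branch[1] choose=5:
        H0 returns 0
        H1 returns (0, ())
        H2 returns [(0, ())]
      branch[2] choose=6:
        H0 returns -1
        H1 returns (-1, ())
        H2 returns [(-1, ())]
= [(3, ()), (1, ()), (0, ()), (2, ()), (0, ()), (-1, ())]

Answer: 6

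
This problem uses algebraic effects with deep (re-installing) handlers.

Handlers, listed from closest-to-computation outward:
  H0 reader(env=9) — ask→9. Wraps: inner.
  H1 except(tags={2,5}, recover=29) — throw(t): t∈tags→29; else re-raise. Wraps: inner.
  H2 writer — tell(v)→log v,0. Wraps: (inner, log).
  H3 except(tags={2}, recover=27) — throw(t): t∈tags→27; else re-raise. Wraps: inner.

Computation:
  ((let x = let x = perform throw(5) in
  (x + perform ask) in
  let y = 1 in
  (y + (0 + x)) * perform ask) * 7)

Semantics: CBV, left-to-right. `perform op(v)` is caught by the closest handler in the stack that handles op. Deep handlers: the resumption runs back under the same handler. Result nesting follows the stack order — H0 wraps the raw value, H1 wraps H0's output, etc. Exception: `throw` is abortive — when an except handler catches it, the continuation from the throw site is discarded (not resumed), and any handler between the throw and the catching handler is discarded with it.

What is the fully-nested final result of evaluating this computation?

Working:
throw(5) @ H1 caught ⇒ 29
H2 returns (29, ())
H3 returns (29, ())
= (29, ())

Answer: (29, ())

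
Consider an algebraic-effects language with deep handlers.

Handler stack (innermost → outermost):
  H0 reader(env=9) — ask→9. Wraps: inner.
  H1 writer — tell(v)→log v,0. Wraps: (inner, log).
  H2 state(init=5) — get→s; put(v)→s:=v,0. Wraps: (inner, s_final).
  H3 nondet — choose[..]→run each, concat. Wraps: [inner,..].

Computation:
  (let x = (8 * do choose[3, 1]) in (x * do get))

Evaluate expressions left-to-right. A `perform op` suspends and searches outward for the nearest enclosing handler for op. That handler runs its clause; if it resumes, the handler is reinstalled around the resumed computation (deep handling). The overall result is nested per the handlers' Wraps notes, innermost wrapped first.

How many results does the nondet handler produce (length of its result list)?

Working:
choose[3, 1] @ H3
  branch[0] choose=3:
    get @ H2 ⇒ 5
    H0 returns 120
    H1 returns (120, ())
    H2 returns ((120, ()), 5)
    H3 returns [((120, ()), 5)]
  branch[1] choose=1:
    get @ H2 ⇒ 5
    H0 returns 40
    H1 returns (40, ())
    H2 returns ((40, ()), 5)
    H3 returns [((40, ()), 5)]
= [((120, ()), 5), ((40, ()), 5)]

Answer: 2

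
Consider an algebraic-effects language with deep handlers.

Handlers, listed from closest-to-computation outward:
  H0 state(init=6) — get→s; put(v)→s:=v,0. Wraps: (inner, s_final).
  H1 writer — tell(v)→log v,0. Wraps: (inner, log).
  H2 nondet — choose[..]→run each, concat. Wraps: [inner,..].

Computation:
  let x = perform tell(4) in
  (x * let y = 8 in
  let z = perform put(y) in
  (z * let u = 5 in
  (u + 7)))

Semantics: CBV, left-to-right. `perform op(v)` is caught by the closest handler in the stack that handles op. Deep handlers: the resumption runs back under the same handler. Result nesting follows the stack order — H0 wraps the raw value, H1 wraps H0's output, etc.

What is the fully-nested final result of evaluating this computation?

Answer: [((0, 8), (4))]

Step-by-step:
tell(4) @ H1 ⇒ log+=4
put(8) @ H0 ⇒ s:=8
H0 returns (0, 8)
H1 returns ((0, 8), (4))
H2 returns [((0, 8), (4))]
= [((0, 8), (4))]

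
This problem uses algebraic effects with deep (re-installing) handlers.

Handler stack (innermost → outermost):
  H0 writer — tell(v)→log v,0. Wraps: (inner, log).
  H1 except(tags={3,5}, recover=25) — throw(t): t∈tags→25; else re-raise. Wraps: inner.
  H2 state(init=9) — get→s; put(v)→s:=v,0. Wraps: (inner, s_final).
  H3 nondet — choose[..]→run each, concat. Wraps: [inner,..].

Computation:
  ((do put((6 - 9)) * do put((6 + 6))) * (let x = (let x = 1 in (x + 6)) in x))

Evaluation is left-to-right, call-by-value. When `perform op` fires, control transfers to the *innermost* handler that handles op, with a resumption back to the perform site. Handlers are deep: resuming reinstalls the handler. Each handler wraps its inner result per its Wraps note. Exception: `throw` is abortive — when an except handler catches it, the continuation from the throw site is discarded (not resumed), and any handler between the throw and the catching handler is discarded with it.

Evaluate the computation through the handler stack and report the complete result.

Answer: [((0, ()), 12)]

Evaluation trace:
put(-3) @ H2 ⇒ s:=-3
put(12) @ H2 ⇒ s:=12
H0 returns (0, ())
H1 returns (0, ())
H2 returns ((0, ()), 12)
H3 returns [((0, ()), 12)]
= [((0, ()), 12)]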